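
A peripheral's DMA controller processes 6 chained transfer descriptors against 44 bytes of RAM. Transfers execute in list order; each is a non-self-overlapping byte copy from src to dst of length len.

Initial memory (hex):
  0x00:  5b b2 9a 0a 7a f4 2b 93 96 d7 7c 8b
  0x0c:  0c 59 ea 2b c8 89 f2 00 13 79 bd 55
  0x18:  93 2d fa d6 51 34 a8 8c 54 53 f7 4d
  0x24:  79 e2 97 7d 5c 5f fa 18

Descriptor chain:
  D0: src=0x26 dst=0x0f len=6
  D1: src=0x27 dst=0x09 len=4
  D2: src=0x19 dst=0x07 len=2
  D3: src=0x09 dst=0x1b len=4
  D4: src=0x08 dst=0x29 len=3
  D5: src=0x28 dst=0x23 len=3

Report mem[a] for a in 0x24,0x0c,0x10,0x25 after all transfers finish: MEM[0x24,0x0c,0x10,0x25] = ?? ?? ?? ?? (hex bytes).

MEM[0x24,0x0c,0x10,0x25] = fa fa 7d 7d

D0: mem[0x0f..0x14] <- [97 7d 5c 5f fa 18]
D1: mem[0x09..0x0c] <- [7d 5c 5f fa]
D2: mem[0x07..0x08] <- [2d fa]
D3: mem[0x1b..0x1e] <- [7d 5c 5f fa]
D4: mem[0x29..0x2b] <- [fa 7d 5c]
D5: mem[0x23..0x25] <- [5c fa 7d]
query mem[0x24]=0xfa, mem[0x0c]=0xfa, mem[0x10]=0x7d, mem[0x25]=0x7d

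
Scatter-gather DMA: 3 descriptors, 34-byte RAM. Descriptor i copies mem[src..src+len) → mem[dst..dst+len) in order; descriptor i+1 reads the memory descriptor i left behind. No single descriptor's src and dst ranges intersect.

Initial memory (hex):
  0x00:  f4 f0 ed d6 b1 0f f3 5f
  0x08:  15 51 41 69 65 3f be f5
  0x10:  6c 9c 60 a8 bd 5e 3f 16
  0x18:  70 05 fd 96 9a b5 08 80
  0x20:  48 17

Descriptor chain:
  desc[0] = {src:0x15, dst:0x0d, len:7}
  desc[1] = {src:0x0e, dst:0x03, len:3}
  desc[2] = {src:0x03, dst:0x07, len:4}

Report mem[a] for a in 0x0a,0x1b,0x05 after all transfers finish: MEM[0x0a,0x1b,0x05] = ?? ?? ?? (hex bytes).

D0: mem[0x0d..0x13] <- [5e 3f 16 70 05 fd 96]
D1: mem[0x03..0x05] <- [3f 16 70]
D2: mem[0x07..0x0a] <- [3f 16 70 f3]
query mem[0x0a]=0xf3, mem[0x1b]=0x96, mem[0x05]=0x70

MEM[0x0a,0x1b,0x05] = f3 96 70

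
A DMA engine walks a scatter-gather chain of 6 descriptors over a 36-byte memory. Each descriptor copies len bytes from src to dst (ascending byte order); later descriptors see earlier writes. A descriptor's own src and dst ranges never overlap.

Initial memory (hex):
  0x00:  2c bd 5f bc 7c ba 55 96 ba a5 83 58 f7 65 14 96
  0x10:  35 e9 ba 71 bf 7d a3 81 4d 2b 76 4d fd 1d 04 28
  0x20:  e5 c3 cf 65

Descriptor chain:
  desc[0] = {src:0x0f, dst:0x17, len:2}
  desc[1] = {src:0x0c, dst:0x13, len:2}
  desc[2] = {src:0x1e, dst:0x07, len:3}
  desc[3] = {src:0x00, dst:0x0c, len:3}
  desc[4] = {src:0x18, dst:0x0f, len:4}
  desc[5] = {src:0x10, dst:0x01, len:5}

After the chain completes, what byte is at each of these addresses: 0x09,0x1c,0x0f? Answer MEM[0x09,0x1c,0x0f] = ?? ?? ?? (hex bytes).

MEM[0x09,0x1c,0x0f] = e5 fd 35

#0 dst[0x17+2] := {0x96,0x35}
#1 dst[0x13+2] := {0xf7,0x65}
#2 dst[0x07+3] := {0x04,0x28,0xe5}
#3 dst[0x0c+3] := {0x2c,0xbd,0x5f}
#4 dst[0x0f+4] := {0x35,0x2b,0x76,0x4d}
#5 dst[0x01+5] := {0x2b,0x76,0x4d,0xf7,0x65}
query mem[0x09]=0xe5, mem[0x1c]=0xfd, mem[0x0f]=0x35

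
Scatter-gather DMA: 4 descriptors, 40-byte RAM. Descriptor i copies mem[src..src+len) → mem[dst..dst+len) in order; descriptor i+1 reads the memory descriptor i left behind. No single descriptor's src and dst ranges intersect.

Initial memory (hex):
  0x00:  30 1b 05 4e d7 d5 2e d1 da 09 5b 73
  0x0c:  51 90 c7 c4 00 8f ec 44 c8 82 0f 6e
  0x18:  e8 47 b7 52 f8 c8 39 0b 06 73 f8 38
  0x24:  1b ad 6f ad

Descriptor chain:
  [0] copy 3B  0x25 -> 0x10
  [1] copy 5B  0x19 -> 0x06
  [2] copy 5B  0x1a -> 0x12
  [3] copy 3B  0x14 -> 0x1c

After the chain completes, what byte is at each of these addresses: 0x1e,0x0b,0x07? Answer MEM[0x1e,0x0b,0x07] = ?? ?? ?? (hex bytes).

MEM[0x1e,0x0b,0x07] = 39 73 b7

[0] 0x25->0x10 len=3 : ad 6f ad
[1] 0x19->0x06 len=5 : 47 b7 52 f8 c8
[2] 0x1a->0x12 len=5 : b7 52 f8 c8 39
[3] 0x14->0x1c len=3 : f8 c8 39
query mem[0x1e]=0x39, mem[0x0b]=0x73, mem[0x07]=0xb7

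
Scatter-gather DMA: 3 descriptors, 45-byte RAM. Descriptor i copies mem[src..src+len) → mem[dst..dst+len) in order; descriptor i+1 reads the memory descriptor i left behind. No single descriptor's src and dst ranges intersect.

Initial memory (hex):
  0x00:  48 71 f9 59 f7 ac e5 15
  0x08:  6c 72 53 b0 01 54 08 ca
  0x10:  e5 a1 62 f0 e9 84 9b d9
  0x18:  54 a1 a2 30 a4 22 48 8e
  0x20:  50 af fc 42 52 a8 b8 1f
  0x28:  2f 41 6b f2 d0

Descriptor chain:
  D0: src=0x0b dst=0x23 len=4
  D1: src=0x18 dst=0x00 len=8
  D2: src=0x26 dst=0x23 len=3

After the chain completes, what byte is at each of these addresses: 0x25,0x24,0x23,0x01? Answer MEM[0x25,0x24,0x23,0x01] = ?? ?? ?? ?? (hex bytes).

MEM[0x25,0x24,0x23,0x01] = 2f 1f 08 a1

D0: mem[0x23..0x26] <- [b0 01 54 08]
D1: mem[0x00..0x07] <- [54 a1 a2 30 a4 22 48 8e]
D2: mem[0x23..0x25] <- [08 1f 2f]
query mem[0x25]=0x2f, mem[0x24]=0x1f, mem[0x23]=0x08, mem[0x01]=0xa1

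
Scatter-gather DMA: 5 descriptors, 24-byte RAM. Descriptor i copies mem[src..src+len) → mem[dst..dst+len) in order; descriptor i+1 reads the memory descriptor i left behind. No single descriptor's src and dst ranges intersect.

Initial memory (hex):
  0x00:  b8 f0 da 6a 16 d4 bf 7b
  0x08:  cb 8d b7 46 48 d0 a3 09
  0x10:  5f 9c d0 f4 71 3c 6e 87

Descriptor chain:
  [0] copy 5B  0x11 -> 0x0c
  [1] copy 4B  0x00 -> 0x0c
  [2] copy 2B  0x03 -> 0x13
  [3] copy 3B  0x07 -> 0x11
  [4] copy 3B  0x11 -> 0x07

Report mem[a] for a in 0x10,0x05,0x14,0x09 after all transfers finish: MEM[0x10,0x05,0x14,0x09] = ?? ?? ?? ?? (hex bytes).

MEM[0x10,0x05,0x14,0x09] = 3c d4 16 8d

  after D0: wrote 5B at 0x0c = 9cd0f4713c
  after D1: wrote 4B at 0x0c = b8f0da6a
  after D2: wrote 2B at 0x13 = 6a16
  after D3: wrote 3B at 0x11 = 7bcb8d
  after D4: wrote 3B at 0x07 = 7bcb8d
query mem[0x10]=0x3c, mem[0x05]=0xd4, mem[0x14]=0x16, mem[0x09]=0x8d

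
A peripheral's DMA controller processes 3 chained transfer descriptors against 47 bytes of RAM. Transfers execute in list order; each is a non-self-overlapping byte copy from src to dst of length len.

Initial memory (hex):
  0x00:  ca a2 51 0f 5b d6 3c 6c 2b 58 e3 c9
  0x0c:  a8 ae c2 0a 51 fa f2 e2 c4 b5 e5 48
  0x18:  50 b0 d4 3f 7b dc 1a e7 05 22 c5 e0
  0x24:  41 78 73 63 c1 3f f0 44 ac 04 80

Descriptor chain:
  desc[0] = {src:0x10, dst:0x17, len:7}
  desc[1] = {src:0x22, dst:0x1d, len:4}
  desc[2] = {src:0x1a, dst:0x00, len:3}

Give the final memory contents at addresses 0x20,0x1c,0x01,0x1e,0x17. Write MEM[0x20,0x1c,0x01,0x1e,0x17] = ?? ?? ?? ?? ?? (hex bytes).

MEM[0x20,0x1c,0x01,0x1e,0x17] = 78 b5 c4 e0 51

  after D0: wrote 7B at 0x17 = 51faf2e2c4b5e5
  after D1: wrote 4B at 0x1d = c5e04178
  after D2: wrote 3B at 0x00 = e2c4b5
query mem[0x20]=0x78, mem[0x1c]=0xb5, mem[0x01]=0xc4, mem[0x1e]=0xe0, mem[0x17]=0x51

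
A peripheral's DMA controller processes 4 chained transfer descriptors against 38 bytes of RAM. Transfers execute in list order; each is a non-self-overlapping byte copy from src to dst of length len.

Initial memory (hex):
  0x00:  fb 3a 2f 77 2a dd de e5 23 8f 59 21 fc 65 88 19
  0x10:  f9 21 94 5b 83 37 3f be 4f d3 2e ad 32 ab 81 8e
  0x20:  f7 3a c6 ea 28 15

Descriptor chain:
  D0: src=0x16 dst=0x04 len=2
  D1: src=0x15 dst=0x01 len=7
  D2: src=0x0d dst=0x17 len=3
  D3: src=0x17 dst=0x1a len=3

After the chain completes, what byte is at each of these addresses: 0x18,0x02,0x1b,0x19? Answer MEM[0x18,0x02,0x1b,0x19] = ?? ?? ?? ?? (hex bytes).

  after D0: wrote 2B at 0x04 = 3fbe
  after D1: wrote 7B at 0x01 = 373fbe4fd32ead
  after D2: wrote 3B at 0x17 = 658819
  after D3: wrote 3B at 0x1a = 658819
query mem[0x18]=0x88, mem[0x02]=0x3f, mem[0x1b]=0x88, mem[0x19]=0x19

MEM[0x18,0x02,0x1b,0x19] = 88 3f 88 19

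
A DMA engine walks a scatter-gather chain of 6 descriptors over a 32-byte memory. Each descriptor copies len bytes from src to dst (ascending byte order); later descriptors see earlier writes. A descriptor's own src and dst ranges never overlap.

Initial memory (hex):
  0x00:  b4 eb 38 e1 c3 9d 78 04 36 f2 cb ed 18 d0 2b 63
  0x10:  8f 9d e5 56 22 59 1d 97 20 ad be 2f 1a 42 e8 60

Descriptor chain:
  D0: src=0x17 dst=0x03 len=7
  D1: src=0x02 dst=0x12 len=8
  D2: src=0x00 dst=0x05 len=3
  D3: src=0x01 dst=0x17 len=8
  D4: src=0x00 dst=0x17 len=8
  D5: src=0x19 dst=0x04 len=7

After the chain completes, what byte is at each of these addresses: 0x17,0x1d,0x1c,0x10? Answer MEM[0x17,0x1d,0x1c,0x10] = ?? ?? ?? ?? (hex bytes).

D0: mem[0x03..0x09] <- [97 20 ad be 2f 1a 42]
D1: mem[0x12..0x19] <- [38 97 20 ad be 2f 1a 42]
D2: mem[0x05..0x07] <- [b4 eb 38]
D3: mem[0x17..0x1e] <- [eb 38 97 20 b4 eb 38 1a]
D4: mem[0x17..0x1e] <- [b4 eb 38 97 20 b4 eb 38]
D5: mem[0x04..0x0a] <- [38 97 20 b4 eb 38 60]
query mem[0x17]=0xb4, mem[0x1d]=0xeb, mem[0x1c]=0xb4, mem[0x10]=0x8f

MEM[0x17,0x1d,0x1c,0x10] = b4 eb b4 8f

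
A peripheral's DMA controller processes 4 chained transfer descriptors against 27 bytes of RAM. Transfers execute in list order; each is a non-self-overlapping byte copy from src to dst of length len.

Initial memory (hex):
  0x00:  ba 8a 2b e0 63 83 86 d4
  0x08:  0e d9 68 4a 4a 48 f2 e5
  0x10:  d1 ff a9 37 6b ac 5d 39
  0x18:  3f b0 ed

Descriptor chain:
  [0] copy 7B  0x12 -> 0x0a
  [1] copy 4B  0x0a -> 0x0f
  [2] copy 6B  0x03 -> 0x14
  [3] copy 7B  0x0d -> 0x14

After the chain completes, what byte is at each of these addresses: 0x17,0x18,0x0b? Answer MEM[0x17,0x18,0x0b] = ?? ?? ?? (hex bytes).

MEM[0x17,0x18,0x0b] = 37 6b 37

#0 dst[0x0a+7] := {0xa9,0x37,0x6b,0xac,0x5d,0x39,0x3f}
#1 dst[0x0f+4] := {0xa9,0x37,0x6b,0xac}
#2 dst[0x14+6] := {0xe0,0x63,0x83,0x86,0xd4,0x0e}
#3 dst[0x14+7] := {0xac,0x5d,0xa9,0x37,0x6b,0xac,0x37}
query mem[0x17]=0x37, mem[0x18]=0x6b, mem[0x0b]=0x37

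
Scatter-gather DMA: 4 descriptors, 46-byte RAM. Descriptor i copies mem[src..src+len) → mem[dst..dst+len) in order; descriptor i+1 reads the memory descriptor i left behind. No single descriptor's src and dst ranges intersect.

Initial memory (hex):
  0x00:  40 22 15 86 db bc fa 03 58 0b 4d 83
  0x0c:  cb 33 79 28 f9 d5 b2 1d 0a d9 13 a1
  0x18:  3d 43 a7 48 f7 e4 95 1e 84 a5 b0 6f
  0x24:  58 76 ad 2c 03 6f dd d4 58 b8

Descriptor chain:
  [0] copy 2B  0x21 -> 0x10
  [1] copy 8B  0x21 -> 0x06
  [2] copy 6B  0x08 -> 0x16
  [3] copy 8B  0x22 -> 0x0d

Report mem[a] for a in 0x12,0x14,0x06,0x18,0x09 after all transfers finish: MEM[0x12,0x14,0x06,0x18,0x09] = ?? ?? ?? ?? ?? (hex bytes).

  after D0: wrote 2B at 0x10 = a5b0
  after D1: wrote 8B at 0x06 = a5b06f5876ad2c03
  after D2: wrote 6B at 0x16 = 6f5876ad2c03
  after D3: wrote 8B at 0x0d = b06f5876ad2c036f
query mem[0x12]=0x2c, mem[0x14]=0x6f, mem[0x06]=0xa5, mem[0x18]=0x76, mem[0x09]=0x58

MEM[0x12,0x14,0x06,0x18,0x09] = 2c 6f a5 76 58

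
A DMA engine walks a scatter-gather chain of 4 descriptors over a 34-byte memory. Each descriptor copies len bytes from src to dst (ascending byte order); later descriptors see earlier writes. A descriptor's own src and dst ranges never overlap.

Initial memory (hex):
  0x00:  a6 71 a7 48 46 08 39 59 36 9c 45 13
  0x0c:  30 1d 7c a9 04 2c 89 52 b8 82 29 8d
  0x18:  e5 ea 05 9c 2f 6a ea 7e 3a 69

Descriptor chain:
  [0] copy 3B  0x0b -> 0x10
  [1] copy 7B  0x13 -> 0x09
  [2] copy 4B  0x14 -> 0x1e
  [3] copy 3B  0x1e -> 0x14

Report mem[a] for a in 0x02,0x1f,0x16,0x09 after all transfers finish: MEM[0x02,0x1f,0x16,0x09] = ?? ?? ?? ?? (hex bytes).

MEM[0x02,0x1f,0x16,0x09] = a7 82 29 52

  after D0: wrote 3B at 0x10 = 13301d
  after D1: wrote 7B at 0x09 = 52b882298de5ea
  after D2: wrote 4B at 0x1e = b882298d
  after D3: wrote 3B at 0x14 = b88229
query mem[0x02]=0xa7, mem[0x1f]=0x82, mem[0x16]=0x29, mem[0x09]=0x52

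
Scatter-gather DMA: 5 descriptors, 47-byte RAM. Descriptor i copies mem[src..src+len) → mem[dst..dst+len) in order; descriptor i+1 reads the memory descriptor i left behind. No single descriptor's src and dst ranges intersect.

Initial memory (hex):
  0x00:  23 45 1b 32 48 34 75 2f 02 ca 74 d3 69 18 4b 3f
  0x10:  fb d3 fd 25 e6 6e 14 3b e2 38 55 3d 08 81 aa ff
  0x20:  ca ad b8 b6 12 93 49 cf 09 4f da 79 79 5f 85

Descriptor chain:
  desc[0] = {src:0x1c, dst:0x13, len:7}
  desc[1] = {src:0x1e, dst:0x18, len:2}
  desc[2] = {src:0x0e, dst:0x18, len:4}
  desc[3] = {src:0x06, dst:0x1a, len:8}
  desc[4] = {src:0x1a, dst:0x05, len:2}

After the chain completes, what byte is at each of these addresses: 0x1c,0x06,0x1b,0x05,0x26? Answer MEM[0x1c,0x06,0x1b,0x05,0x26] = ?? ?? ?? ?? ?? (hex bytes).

#0 dst[0x13+7] := {0x08,0x81,0xaa,0xff,0xca,0xad,0xb8}
#1 dst[0x18+2] := {0xaa,0xff}
#2 dst[0x18+4] := {0x4b,0x3f,0xfb,0xd3}
#3 dst[0x1a+8] := {0x75,0x2f,0x02,0xca,0x74,0xd3,0x69,0x18}
#4 dst[0x05+2] := {0x75,0x2f}
query mem[0x1c]=0x02, mem[0x06]=0x2f, mem[0x1b]=0x2f, mem[0x05]=0x75, mem[0x26]=0x49

MEM[0x1c,0x06,0x1b,0x05,0x26] = 02 2f 2f 75 49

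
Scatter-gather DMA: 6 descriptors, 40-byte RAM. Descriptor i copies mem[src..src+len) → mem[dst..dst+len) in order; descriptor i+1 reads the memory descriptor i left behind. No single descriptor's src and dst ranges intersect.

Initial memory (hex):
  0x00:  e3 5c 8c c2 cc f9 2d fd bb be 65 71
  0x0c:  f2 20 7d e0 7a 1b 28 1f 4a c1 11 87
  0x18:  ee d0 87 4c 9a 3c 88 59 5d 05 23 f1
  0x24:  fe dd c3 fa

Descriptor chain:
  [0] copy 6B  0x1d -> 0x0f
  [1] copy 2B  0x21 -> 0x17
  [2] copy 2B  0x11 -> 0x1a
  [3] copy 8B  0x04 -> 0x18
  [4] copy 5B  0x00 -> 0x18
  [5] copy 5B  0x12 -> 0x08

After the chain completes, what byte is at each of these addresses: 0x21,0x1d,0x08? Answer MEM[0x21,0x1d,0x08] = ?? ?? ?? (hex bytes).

MEM[0x21,0x1d,0x08] = 05 be 5d

  after D0: wrote 6B at 0x0f = 3c88595d0523
  after D1: wrote 2B at 0x17 = 0523
  after D2: wrote 2B at 0x1a = 595d
  after D3: wrote 8B at 0x18 = ccf92dfdbbbe6571
  after D4: wrote 5B at 0x18 = e35c8cc2cc
  after D5: wrote 5B at 0x08 = 5d0523c111
query mem[0x21]=0x05, mem[0x1d]=0xbe, mem[0x08]=0x5d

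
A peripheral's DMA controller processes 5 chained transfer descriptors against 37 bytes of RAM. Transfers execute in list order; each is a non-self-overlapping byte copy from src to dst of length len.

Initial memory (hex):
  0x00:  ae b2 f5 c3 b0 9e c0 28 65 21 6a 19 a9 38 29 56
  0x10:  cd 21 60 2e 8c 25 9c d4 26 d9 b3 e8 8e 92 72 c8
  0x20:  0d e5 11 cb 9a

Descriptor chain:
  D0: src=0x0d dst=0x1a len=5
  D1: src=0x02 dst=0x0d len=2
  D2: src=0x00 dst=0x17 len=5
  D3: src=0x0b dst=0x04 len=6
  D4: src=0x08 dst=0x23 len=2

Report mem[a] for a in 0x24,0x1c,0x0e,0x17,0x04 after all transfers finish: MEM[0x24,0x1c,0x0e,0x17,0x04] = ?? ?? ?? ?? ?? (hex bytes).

MEM[0x24,0x1c,0x0e,0x17,0x04] = cd 56 c3 ae 19

#0 dst[0x1a+5] := {0x38,0x29,0x56,0xcd,0x21}
#1 dst[0x0d+2] := {0xf5,0xc3}
#2 dst[0x17+5] := {0xae,0xb2,0xf5,0xc3,0xb0}
#3 dst[0x04+6] := {0x19,0xa9,0xf5,0xc3,0x56,0xcd}
#4 dst[0x23+2] := {0x56,0xcd}
query mem[0x24]=0xcd, mem[0x1c]=0x56, mem[0x0e]=0xc3, mem[0x17]=0xae, mem[0x04]=0x19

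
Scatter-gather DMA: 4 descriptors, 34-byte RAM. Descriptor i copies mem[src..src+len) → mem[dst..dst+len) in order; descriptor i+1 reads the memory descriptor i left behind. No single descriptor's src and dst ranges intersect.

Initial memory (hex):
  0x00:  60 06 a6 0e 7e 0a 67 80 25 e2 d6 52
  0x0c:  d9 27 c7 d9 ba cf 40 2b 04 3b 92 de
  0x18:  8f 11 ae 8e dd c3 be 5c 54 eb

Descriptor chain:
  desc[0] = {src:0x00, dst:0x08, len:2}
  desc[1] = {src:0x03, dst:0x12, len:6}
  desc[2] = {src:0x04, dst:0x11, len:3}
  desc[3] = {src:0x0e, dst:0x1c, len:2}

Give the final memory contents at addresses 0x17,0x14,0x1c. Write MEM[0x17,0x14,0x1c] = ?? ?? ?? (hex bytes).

MEM[0x17,0x14,0x1c] = 60 0a c7

D0: mem[0x08..0x09] <- [60 06]
D1: mem[0x12..0x17] <- [0e 7e 0a 67 80 60]
D2: mem[0x11..0x13] <- [7e 0a 67]
D3: mem[0x1c..0x1d] <- [c7 d9]
query mem[0x17]=0x60, mem[0x14]=0x0a, mem[0x1c]=0xc7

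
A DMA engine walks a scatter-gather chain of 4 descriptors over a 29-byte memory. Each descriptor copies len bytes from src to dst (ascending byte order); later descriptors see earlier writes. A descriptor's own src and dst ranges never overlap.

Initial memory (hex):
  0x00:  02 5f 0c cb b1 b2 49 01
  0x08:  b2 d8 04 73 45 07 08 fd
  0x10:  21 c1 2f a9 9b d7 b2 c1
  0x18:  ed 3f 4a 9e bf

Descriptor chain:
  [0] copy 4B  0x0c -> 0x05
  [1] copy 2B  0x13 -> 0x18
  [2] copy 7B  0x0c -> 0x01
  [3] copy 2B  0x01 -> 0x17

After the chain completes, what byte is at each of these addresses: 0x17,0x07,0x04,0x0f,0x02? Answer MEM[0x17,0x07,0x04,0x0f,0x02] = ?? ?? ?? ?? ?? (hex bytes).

MEM[0x17,0x07,0x04,0x0f,0x02] = 45 2f fd fd 07

  after D0: wrote 4B at 0x05 = 450708fd
  after D1: wrote 2B at 0x18 = a99b
  after D2: wrote 7B at 0x01 = 450708fd21c12f
  after D3: wrote 2B at 0x17 = 4507
query mem[0x17]=0x45, mem[0x07]=0x2f, mem[0x04]=0xfd, mem[0x0f]=0xfd, mem[0x02]=0x07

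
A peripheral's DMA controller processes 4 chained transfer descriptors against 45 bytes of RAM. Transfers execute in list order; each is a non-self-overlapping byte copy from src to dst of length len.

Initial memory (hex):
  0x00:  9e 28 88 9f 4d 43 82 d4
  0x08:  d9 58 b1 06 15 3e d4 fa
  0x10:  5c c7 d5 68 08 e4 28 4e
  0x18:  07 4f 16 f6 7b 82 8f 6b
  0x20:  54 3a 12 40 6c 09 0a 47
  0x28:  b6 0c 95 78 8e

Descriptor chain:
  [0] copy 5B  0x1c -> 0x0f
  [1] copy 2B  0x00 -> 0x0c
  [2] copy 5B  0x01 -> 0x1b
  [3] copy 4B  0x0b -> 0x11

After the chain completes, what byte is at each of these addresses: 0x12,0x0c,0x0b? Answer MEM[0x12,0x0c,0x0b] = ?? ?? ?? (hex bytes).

MEM[0x12,0x0c,0x0b] = 9e 9e 06

#0 dst[0x0f+5] := {0x7b,0x82,0x8f,0x6b,0x54}
#1 dst[0x0c+2] := {0x9e,0x28}
#2 dst[0x1b+5] := {0x28,0x88,0x9f,0x4d,0x43}
#3 dst[0x11+4] := {0x06,0x9e,0x28,0xd4}
query mem[0x12]=0x9e, mem[0x0c]=0x9e, mem[0x0b]=0x06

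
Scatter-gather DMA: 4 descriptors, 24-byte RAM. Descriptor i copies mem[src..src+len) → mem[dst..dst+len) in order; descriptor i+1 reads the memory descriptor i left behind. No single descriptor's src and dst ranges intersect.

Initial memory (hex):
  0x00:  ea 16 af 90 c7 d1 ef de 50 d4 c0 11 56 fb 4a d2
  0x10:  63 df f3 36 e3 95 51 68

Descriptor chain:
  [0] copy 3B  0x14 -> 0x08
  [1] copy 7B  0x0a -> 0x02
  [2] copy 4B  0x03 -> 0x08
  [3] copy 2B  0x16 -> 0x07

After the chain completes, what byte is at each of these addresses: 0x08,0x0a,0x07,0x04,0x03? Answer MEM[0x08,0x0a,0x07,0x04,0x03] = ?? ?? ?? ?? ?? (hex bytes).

#0 dst[0x08+3] := {0xe3,0x95,0x51}
#1 dst[0x02+7] := {0x51,0x11,0x56,0xfb,0x4a,0xd2,0x63}
#2 dst[0x08+4] := {0x11,0x56,0xfb,0x4a}
#3 dst[0x07+2] := {0x51,0x68}
query mem[0x08]=0x68, mem[0x0a]=0xfb, mem[0x07]=0x51, mem[0x04]=0x56, mem[0x03]=0x11

MEM[0x08,0x0a,0x07,0x04,0x03] = 68 fb 51 56 11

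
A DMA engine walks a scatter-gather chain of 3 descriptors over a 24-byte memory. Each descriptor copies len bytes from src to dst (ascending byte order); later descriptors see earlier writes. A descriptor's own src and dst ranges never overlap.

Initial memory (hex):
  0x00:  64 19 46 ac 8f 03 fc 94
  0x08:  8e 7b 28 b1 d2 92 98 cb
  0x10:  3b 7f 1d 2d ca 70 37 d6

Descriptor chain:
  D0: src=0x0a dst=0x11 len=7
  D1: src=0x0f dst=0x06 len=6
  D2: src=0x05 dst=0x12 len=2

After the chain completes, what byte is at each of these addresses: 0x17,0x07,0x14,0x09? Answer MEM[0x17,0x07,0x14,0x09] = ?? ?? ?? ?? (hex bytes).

#0 dst[0x11+7] := {0x28,0xb1,0xd2,0x92,0x98,0xcb,0x3b}
#1 dst[0x06+6] := {0xcb,0x3b,0x28,0xb1,0xd2,0x92}
#2 dst[0x12+2] := {0x03,0xcb}
query mem[0x17]=0x3b, mem[0x07]=0x3b, mem[0x14]=0x92, mem[0x09]=0xb1

MEM[0x17,0x07,0x14,0x09] = 3b 3b 92 b1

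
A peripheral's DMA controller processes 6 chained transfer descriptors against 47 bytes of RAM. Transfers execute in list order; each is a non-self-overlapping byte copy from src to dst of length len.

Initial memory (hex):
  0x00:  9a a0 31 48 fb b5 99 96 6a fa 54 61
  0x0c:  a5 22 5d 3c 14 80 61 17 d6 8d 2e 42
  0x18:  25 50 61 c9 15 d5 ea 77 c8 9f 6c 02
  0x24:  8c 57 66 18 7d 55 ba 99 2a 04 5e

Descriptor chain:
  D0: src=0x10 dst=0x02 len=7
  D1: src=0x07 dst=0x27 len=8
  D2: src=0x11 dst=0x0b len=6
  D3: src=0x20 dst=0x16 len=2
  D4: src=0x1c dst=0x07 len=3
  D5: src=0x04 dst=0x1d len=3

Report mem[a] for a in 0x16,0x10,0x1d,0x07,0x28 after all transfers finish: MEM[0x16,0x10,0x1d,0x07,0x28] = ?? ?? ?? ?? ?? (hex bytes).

MEM[0x16,0x10,0x1d,0x07,0x28] = c8 2e 61 15 2e

D0: mem[0x02..0x08] <- [14 80 61 17 d6 8d 2e]
D1: mem[0x27..0x2e] <- [8d 2e fa 54 61 a5 22 5d]
D2: mem[0x0b..0x10] <- [80 61 17 d6 8d 2e]
D3: mem[0x16..0x17] <- [c8 9f]
D4: mem[0x07..0x09] <- [15 d5 ea]
D5: mem[0x1d..0x1f] <- [61 17 d6]
query mem[0x16]=0xc8, mem[0x10]=0x2e, mem[0x1d]=0x61, mem[0x07]=0x15, mem[0x28]=0x2e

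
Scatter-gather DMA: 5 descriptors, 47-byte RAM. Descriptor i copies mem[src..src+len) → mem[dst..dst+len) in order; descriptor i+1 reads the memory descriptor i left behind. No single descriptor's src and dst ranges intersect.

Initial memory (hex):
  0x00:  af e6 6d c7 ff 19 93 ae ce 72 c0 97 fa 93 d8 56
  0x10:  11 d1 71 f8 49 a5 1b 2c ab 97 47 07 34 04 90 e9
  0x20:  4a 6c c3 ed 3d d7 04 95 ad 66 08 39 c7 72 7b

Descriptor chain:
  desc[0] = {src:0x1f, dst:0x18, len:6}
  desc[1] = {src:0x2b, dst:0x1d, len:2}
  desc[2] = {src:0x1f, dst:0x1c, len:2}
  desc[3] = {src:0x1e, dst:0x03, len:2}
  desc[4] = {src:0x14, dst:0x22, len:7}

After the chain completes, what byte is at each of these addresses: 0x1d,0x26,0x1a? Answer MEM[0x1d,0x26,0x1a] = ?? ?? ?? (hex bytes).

MEM[0x1d,0x26,0x1a] = 4a e9 6c

  after D0: wrote 6B at 0x18 = e94a6cc3ed3d
  after D1: wrote 2B at 0x1d = 39c7
  after D2: wrote 2B at 0x1c = e94a
  after D3: wrote 2B at 0x03 = c7e9
  after D4: wrote 7B at 0x22 = 49a51b2ce94a6c
query mem[0x1d]=0x4a, mem[0x26]=0xe9, mem[0x1a]=0x6c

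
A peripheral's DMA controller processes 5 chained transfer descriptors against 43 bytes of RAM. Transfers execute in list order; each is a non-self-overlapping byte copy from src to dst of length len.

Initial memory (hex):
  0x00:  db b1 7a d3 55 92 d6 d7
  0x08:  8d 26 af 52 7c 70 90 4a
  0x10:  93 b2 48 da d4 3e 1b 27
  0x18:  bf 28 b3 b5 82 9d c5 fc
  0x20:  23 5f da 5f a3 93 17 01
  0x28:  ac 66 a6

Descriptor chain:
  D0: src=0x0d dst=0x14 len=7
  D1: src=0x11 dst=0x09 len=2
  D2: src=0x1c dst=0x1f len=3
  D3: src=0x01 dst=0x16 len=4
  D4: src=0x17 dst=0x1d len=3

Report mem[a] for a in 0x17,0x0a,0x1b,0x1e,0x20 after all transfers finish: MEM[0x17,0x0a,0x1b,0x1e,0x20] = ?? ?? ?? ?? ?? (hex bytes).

MEM[0x17,0x0a,0x1b,0x1e,0x20] = 7a 48 b5 d3 9d

D0: mem[0x14..0x1a] <- [70 90 4a 93 b2 48 da]
D1: mem[0x09..0x0a] <- [b2 48]
D2: mem[0x1f..0x21] <- [82 9d c5]
D3: mem[0x16..0x19] <- [b1 7a d3 55]
D4: mem[0x1d..0x1f] <- [7a d3 55]
query mem[0x17]=0x7a, mem[0x0a]=0x48, mem[0x1b]=0xb5, mem[0x1e]=0xd3, mem[0x20]=0x9d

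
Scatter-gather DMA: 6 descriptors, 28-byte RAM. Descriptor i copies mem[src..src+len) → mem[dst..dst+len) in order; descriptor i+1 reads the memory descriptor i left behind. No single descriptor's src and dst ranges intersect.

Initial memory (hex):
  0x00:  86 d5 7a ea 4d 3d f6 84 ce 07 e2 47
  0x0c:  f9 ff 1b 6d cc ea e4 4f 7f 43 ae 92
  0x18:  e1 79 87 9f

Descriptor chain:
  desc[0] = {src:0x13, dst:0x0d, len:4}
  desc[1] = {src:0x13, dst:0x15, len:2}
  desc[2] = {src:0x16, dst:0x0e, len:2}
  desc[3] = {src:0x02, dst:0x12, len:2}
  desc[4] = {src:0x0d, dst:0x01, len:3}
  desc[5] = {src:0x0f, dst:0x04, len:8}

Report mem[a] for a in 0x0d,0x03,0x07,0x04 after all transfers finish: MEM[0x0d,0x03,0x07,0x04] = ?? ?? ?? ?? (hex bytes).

#0 dst[0x0d+4] := {0x4f,0x7f,0x43,0xae}
#1 dst[0x15+2] := {0x4f,0x7f}
#2 dst[0x0e+2] := {0x7f,0x92}
#3 dst[0x12+2] := {0x7a,0xea}
#4 dst[0x01+3] := {0x4f,0x7f,0x92}
#5 dst[0x04+8] := {0x92,0xae,0xea,0x7a,0xea,0x7f,0x4f,0x7f}
query mem[0x0d]=0x4f, mem[0x03]=0x92, mem[0x07]=0x7a, mem[0x04]=0x92

MEM[0x0d,0x03,0x07,0x04] = 4f 92 7a 92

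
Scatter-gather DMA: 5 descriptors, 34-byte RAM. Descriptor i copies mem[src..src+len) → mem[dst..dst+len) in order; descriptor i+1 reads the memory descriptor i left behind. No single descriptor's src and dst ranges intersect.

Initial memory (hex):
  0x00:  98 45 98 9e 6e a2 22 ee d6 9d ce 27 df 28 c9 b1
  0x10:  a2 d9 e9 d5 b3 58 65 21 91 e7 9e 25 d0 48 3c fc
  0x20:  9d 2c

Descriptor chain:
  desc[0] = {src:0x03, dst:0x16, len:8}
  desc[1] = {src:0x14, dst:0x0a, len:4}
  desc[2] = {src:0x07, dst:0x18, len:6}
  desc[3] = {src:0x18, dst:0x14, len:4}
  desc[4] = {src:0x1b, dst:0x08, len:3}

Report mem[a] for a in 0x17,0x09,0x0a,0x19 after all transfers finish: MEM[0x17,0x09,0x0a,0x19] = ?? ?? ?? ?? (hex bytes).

  after D0: wrote 8B at 0x16 = 9e6ea222eed69dce
  after D1: wrote 4B at 0x0a = b3589e6e
  after D2: wrote 6B at 0x18 = eed69db3589e
  after D3: wrote 4B at 0x14 = eed69db3
  after D4: wrote 3B at 0x08 = b3589e
query mem[0x17]=0xb3, mem[0x09]=0x58, mem[0x0a]=0x9e, mem[0x19]=0xd6

MEM[0x17,0x09,0x0a,0x19] = b3 58 9e d6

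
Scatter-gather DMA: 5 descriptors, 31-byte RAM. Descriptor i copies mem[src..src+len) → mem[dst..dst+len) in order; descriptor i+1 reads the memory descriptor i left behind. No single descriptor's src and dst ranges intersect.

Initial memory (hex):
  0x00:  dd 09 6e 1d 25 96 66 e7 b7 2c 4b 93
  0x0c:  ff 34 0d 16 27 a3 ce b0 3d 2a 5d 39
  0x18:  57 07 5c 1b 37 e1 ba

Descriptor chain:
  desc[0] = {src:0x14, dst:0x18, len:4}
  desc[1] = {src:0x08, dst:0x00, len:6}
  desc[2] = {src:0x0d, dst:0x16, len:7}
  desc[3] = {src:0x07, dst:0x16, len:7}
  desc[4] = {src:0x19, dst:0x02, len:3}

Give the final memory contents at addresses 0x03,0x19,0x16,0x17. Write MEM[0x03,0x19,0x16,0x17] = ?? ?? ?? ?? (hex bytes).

MEM[0x03,0x19,0x16,0x17] = 93 4b e7 b7

#0 dst[0x18+4] := {0x3d,0x2a,0x5d,0x39}
#1 dst[0x00+6] := {0xb7,0x2c,0x4b,0x93,0xff,0x34}
#2 dst[0x16+7] := {0x34,0x0d,0x16,0x27,0xa3,0xce,0xb0}
#3 dst[0x16+7] := {0xe7,0xb7,0x2c,0x4b,0x93,0xff,0x34}
#4 dst[0x02+3] := {0x4b,0x93,0xff}
query mem[0x03]=0x93, mem[0x19]=0x4b, mem[0x16]=0xe7, mem[0x17]=0xb7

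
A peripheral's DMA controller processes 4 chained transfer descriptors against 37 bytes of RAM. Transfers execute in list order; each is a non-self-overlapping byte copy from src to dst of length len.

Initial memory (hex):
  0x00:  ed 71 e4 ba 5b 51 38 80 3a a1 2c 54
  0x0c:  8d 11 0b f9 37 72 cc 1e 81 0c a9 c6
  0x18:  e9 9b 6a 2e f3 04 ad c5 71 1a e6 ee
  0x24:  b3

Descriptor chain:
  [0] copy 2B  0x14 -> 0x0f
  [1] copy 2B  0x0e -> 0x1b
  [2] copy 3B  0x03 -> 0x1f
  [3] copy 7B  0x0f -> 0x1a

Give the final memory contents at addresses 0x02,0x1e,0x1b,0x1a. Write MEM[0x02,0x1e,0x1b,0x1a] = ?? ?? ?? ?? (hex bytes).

MEM[0x02,0x1e,0x1b,0x1a] = e4 1e 0c 81

#0 dst[0x0f+2] := {0x81,0x0c}
#1 dst[0x1b+2] := {0x0b,0x81}
#2 dst[0x1f+3] := {0xba,0x5b,0x51}
#3 dst[0x1a+7] := {0x81,0x0c,0x72,0xcc,0x1e,0x81,0x0c}
query mem[0x02]=0xe4, mem[0x1e]=0x1e, mem[0x1b]=0x0c, mem[0x1a]=0x81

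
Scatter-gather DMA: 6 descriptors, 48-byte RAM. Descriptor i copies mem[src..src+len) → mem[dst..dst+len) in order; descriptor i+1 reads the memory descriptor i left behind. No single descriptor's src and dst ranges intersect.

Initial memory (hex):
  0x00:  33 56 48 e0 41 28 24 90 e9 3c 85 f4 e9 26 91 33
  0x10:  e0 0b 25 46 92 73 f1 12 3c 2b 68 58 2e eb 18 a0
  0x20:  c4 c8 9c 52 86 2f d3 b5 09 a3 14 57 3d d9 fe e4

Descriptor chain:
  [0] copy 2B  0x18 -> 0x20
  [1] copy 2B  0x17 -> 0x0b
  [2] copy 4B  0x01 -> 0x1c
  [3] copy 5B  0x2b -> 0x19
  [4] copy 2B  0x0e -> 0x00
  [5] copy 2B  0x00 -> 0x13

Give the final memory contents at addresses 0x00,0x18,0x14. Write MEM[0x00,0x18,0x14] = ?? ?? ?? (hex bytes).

[0] 0x18->0x20 len=2 : 3c 2b
[1] 0x17->0x0b len=2 : 12 3c
[2] 0x01->0x1c len=4 : 56 48 e0 41
[3] 0x2b->0x19 len=5 : 57 3d d9 fe e4
[4] 0x0e->0x00 len=2 : 91 33
[5] 0x00->0x13 len=2 : 91 33
query mem[0x00]=0x91, mem[0x18]=0x3c, mem[0x14]=0x33

MEM[0x00,0x18,0x14] = 91 3c 33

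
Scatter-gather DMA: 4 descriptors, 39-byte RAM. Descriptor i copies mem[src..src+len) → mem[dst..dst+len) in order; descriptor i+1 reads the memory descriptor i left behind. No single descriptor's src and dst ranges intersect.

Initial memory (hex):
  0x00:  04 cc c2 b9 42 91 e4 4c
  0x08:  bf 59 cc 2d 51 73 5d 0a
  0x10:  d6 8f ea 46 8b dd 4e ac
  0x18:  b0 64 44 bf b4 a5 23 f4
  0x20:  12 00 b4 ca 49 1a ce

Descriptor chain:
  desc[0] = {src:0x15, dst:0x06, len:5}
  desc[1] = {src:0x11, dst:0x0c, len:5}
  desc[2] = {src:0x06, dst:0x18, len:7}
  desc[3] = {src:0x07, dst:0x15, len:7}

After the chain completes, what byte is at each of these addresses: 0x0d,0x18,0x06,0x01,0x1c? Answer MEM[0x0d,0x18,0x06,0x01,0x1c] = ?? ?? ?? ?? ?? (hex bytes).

  after D0: wrote 5B at 0x06 = dd4eacb064
  after D1: wrote 5B at 0x0c = 8fea468bdd
  after D2: wrote 7B at 0x18 = dd4eacb0642d8f
  after D3: wrote 7B at 0x15 = 4eacb0642d8fea
query mem[0x0d]=0xea, mem[0x18]=0x64, mem[0x06]=0xdd, mem[0x01]=0xcc, mem[0x1c]=0x64

MEM[0x0d,0x18,0x06,0x01,0x1c] = ea 64 dd cc 64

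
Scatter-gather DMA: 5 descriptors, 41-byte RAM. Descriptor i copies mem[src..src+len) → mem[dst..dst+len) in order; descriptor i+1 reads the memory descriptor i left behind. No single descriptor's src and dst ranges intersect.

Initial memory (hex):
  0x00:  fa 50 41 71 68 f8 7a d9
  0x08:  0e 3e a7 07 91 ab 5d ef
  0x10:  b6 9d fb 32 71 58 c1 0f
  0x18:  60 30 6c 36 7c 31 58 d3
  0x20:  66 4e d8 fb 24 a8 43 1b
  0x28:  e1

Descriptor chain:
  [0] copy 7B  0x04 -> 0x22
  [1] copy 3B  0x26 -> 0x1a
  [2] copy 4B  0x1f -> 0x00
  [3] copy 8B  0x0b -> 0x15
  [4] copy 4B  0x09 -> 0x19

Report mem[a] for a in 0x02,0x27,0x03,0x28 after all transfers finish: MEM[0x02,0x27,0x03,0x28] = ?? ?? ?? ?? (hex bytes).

MEM[0x02,0x27,0x03,0x28] = 4e 3e 68 a7

[0] 0x04->0x22 len=7 : 68 f8 7a d9 0e 3e a7
[1] 0x26->0x1a len=3 : 0e 3e a7
[2] 0x1f->0x00 len=4 : d3 66 4e 68
[3] 0x0b->0x15 len=8 : 07 91 ab 5d ef b6 9d fb
[4] 0x09->0x19 len=4 : 3e a7 07 91
query mem[0x02]=0x4e, mem[0x27]=0x3e, mem[0x03]=0x68, mem[0x28]=0xa7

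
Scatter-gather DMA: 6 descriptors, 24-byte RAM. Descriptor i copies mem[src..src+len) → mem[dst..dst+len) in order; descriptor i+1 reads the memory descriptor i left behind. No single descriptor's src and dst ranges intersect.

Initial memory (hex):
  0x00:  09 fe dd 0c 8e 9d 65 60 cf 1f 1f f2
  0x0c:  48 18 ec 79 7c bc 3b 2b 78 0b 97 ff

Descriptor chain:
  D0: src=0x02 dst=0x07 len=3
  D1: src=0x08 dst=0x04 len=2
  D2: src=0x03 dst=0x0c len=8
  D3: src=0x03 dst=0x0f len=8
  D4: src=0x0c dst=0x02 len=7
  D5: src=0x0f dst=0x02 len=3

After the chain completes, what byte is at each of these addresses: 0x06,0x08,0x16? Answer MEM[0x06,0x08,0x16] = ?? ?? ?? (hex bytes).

MEM[0x06,0x08,0x16] = 0c 65 1f

#0 dst[0x07+3] := {0xdd,0x0c,0x8e}
#1 dst[0x04+2] := {0x0c,0x8e}
#2 dst[0x0c+8] := {0x0c,0x0c,0x8e,0x65,0xdd,0x0c,0x8e,0x1f}
#3 dst[0x0f+8] := {0x0c,0x0c,0x8e,0x65,0xdd,0x0c,0x8e,0x1f}
#4 dst[0x02+7] := {0x0c,0x0c,0x8e,0x0c,0x0c,0x8e,0x65}
#5 dst[0x02+3] := {0x0c,0x0c,0x8e}
query mem[0x06]=0x0c, mem[0x08]=0x65, mem[0x16]=0x1f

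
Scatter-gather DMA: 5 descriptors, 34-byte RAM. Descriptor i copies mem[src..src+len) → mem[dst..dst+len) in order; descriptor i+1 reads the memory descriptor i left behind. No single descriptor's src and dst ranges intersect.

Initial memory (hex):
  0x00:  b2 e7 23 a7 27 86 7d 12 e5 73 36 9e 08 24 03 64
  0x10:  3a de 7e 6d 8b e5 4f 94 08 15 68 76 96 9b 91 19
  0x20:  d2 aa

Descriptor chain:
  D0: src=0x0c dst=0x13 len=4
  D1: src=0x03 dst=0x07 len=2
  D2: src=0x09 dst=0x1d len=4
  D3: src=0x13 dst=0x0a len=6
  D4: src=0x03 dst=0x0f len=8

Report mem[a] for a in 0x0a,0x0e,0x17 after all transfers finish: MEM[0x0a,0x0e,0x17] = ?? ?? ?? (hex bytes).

  after D0: wrote 4B at 0x13 = 08240364
  after D1: wrote 2B at 0x07 = a727
  after D2: wrote 4B at 0x1d = 73369e08
  after D3: wrote 6B at 0x0a = 082403649408
  after D4: wrote 8B at 0x0f = a727867da7277308
query mem[0x0a]=0x08, mem[0x0e]=0x94, mem[0x17]=0x94

MEM[0x0a,0x0e,0x17] = 08 94 94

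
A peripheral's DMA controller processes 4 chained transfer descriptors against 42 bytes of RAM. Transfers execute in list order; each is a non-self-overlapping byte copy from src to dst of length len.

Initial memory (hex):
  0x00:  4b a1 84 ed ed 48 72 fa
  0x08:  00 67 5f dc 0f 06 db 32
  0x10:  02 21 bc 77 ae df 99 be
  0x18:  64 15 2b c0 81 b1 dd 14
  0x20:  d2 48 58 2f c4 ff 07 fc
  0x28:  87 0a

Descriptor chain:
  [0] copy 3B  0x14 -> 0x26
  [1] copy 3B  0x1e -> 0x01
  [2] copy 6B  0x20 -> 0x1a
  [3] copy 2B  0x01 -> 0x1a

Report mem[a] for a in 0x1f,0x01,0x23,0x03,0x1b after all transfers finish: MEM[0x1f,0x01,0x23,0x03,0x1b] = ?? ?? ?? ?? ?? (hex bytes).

#0 dst[0x26+3] := {0xae,0xdf,0x99}
#1 dst[0x01+3] := {0xdd,0x14,0xd2}
#2 dst[0x1a+6] := {0xd2,0x48,0x58,0x2f,0xc4,0xff}
#3 dst[0x1a+2] := {0xdd,0x14}
query mem[0x1f]=0xff, mem[0x01]=0xdd, mem[0x23]=0x2f, mem[0x03]=0xd2, mem[0x1b]=0x14

MEM[0x1f,0x01,0x23,0x03,0x1b] = ff dd 2f d2 14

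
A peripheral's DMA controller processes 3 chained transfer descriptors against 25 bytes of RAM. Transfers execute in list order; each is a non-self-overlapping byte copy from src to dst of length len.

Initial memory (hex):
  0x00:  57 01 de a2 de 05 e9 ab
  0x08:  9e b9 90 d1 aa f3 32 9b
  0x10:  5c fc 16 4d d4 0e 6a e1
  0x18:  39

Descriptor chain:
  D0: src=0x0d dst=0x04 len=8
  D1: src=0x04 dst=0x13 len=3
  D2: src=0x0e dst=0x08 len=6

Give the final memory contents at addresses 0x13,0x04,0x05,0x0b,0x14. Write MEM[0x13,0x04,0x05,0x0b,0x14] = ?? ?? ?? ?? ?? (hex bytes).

  after D0: wrote 8B at 0x04 = f3329b5cfc164dd4
  after D1: wrote 3B at 0x13 = f3329b
  after D2: wrote 6B at 0x08 = 329b5cfc16f3
query mem[0x13]=0xf3, mem[0x04]=0xf3, mem[0x05]=0x32, mem[0x0b]=0xfc, mem[0x14]=0x32

MEM[0x13,0x04,0x05,0x0b,0x14] = f3 f3 32 fc 32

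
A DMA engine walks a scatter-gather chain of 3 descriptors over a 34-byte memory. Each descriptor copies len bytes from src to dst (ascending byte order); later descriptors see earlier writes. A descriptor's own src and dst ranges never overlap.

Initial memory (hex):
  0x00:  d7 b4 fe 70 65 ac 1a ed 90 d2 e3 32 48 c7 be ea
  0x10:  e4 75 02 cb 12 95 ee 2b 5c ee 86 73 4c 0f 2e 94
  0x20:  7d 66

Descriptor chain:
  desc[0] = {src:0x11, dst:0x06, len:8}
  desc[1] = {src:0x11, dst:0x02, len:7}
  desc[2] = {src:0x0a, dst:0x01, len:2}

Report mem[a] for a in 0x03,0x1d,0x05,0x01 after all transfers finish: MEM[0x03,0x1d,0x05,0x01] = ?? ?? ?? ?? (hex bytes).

MEM[0x03,0x1d,0x05,0x01] = 02 0f 12 95

  after D0: wrote 8B at 0x06 = 7502cb1295ee2b5c
  after D1: wrote 7B at 0x02 = 7502cb1295ee2b
  after D2: wrote 2B at 0x01 = 95ee
query mem[0x03]=0x02, mem[0x1d]=0x0f, mem[0x05]=0x12, mem[0x01]=0x95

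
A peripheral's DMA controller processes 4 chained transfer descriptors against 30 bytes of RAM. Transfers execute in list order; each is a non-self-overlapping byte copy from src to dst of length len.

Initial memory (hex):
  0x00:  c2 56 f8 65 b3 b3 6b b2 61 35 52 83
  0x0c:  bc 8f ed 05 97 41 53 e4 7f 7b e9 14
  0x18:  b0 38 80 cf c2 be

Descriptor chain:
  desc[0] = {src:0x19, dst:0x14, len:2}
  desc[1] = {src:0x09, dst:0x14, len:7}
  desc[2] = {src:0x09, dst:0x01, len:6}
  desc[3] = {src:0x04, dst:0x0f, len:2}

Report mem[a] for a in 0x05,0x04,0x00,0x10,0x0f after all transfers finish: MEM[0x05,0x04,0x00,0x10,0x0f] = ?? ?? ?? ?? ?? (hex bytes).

MEM[0x05,0x04,0x00,0x10,0x0f] = 8f bc c2 8f bc

[0] 0x19->0x14 len=2 : 38 80
[1] 0x09->0x14 len=7 : 35 52 83 bc 8f ed 05
[2] 0x09->0x01 len=6 : 35 52 83 bc 8f ed
[3] 0x04->0x0f len=2 : bc 8f
query mem[0x05]=0x8f, mem[0x04]=0xbc, mem[0x00]=0xc2, mem[0x10]=0x8f, mem[0x0f]=0xbc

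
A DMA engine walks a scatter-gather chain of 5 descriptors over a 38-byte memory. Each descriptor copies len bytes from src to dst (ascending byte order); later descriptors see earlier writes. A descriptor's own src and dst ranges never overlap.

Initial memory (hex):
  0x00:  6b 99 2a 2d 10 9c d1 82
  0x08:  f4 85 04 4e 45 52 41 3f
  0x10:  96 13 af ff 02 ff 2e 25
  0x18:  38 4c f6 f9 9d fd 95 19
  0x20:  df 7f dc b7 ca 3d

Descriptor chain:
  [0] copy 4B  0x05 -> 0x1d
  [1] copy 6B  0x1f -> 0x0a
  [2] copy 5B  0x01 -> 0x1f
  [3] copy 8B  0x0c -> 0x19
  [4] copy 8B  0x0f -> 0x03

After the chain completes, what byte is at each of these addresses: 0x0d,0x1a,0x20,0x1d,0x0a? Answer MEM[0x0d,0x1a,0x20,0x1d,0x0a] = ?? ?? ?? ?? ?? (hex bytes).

MEM[0x0d,0x1a,0x20,0x1d,0x0a] = dc dc ff 96 2e

[0] 0x05->0x1d len=4 : 9c d1 82 f4
[1] 0x1f->0x0a len=6 : 82 f4 7f dc b7 ca
[2] 0x01->0x1f len=5 : 99 2a 2d 10 9c
[3] 0x0c->0x19 len=8 : 7f dc b7 ca 96 13 af ff
[4] 0x0f->0x03 len=8 : ca 96 13 af ff 02 ff 2e
query mem[0x0d]=0xdc, mem[0x1a]=0xdc, mem[0x20]=0xff, mem[0x1d]=0x96, mem[0x0a]=0x2e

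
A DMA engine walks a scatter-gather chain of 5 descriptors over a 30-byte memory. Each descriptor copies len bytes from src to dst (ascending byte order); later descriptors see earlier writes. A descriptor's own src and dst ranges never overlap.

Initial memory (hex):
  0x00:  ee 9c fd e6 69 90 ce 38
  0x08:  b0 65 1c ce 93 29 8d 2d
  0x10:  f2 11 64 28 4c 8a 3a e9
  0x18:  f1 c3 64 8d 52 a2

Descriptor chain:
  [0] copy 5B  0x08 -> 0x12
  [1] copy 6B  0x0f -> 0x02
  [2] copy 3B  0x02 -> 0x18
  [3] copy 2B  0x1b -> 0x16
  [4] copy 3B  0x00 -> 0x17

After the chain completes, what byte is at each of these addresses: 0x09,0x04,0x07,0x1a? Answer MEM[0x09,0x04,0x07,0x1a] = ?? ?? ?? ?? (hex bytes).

[0] 0x08->0x12 len=5 : b0 65 1c ce 93
[1] 0x0f->0x02 len=6 : 2d f2 11 b0 65 1c
[2] 0x02->0x18 len=3 : 2d f2 11
[3] 0x1b->0x16 len=2 : 8d 52
[4] 0x00->0x17 len=3 : ee 9c 2d
query mem[0x09]=0x65, mem[0x04]=0x11, mem[0x07]=0x1c, mem[0x1a]=0x11

MEM[0x09,0x04,0x07,0x1a] = 65 11 1c 11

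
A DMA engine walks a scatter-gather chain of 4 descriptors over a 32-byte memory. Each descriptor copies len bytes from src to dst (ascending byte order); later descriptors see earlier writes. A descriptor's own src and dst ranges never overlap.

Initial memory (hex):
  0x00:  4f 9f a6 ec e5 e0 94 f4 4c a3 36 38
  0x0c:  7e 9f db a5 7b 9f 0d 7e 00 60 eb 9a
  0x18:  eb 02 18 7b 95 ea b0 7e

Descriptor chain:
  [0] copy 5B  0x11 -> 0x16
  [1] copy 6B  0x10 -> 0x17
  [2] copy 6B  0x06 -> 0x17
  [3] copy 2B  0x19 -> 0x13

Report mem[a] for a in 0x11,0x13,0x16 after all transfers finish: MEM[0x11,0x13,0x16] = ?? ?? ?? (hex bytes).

D0: mem[0x16..0x1a] <- [9f 0d 7e 00 60]
D1: mem[0x17..0x1c] <- [7b 9f 0d 7e 00 60]
D2: mem[0x17..0x1c] <- [94 f4 4c a3 36 38]
D3: mem[0x13..0x14] <- [4c a3]
query mem[0x11]=0x9f, mem[0x13]=0x4c, mem[0x16]=0x9f

MEM[0x11,0x13,0x16] = 9f 4c 9f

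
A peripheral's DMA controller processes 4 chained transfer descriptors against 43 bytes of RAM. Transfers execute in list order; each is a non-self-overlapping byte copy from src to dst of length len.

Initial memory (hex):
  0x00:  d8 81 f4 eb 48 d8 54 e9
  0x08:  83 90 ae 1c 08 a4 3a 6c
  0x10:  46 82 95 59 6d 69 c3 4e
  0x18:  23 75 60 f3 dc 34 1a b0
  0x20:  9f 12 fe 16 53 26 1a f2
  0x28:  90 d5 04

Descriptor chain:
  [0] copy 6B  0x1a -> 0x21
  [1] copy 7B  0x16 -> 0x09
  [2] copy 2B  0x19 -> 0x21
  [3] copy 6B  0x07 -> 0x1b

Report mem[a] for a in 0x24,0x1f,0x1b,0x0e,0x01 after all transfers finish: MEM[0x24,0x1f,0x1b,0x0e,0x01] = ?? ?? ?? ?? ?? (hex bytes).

MEM[0x24,0x1f,0x1b,0x0e,0x01] = 34 23 e9 f3 81

D0: mem[0x21..0x26] <- [60 f3 dc 34 1a b0]
D1: mem[0x09..0x0f] <- [c3 4e 23 75 60 f3 dc]
D2: mem[0x21..0x22] <- [75 60]
D3: mem[0x1b..0x20] <- [e9 83 c3 4e 23 75]
query mem[0x24]=0x34, mem[0x1f]=0x23, mem[0x1b]=0xe9, mem[0x0e]=0xf3, mem[0x01]=0x81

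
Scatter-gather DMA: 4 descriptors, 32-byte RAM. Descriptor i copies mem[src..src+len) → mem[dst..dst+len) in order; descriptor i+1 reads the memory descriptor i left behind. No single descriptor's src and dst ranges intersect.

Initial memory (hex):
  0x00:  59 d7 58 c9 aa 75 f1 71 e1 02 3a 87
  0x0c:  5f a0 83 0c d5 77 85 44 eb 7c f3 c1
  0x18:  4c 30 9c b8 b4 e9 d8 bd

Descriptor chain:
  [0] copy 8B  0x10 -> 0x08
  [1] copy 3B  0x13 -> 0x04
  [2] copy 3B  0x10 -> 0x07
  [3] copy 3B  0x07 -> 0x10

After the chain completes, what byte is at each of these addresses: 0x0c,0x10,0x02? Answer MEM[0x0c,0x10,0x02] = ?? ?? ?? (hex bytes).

MEM[0x0c,0x10,0x02] = eb d5 58

#0 dst[0x08+8] := {0xd5,0x77,0x85,0x44,0xeb,0x7c,0xf3,0xc1}
#1 dst[0x04+3] := {0x44,0xeb,0x7c}
#2 dst[0x07+3] := {0xd5,0x77,0x85}
#3 dst[0x10+3] := {0xd5,0x77,0x85}
query mem[0x0c]=0xeb, mem[0x10]=0xd5, mem[0x02]=0x58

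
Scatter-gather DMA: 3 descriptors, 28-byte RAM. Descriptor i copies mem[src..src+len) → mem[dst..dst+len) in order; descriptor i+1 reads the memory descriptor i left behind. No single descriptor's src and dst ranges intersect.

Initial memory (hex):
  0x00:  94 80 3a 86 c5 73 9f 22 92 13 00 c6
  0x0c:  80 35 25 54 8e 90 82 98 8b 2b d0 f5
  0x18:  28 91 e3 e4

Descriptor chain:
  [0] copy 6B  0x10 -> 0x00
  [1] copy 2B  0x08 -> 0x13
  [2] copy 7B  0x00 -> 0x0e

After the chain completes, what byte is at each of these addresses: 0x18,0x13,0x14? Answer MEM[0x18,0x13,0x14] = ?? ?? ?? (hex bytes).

MEM[0x18,0x13,0x14] = 28 2b 9f

[0] 0x10->0x00 len=6 : 8e 90 82 98 8b 2b
[1] 0x08->0x13 len=2 : 92 13
[2] 0x00->0x0e len=7 : 8e 90 82 98 8b 2b 9f
query mem[0x18]=0x28, mem[0x13]=0x2b, mem[0x14]=0x9f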